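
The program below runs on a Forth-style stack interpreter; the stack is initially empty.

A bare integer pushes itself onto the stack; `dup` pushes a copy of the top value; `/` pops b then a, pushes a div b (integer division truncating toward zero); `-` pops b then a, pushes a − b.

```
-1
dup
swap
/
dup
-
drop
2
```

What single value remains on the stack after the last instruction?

2

-1    -1
dup   -1 -1
swap  -1 -1
/     1
dup   1 1
-     0
drop  (empty)
2     2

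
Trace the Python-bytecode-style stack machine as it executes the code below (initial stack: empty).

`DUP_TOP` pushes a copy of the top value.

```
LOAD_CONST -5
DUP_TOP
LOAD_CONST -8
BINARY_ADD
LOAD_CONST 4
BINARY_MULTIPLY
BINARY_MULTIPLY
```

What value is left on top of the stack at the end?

LOAD_CONST -5    [-5]
DUP_TOP          [-5, -5]
LOAD_CONST -8    [-5, -5, -8]
BINARY_ADD       [-5, -13]
LOAD_CONST 4     [-5, -13, 4]
BINARY_MULTIPLY  [-5, -52]
BINARY_MULTIPLY  [260]

260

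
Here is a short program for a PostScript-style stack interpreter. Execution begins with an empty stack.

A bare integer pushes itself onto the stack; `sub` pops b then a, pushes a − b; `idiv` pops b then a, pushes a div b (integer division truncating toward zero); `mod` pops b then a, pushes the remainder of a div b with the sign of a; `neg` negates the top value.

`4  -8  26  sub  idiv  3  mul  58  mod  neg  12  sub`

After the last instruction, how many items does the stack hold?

4    → [4]
-8   → [4, -8]
26   → [4, -8, 26]
sub  → [4, -34]
idiv → [0]
3    → [0, 3]
mul  → [0]
58   → [0, 58]
mod  → [0]
neg  → [0]
12   → [0, 12]
sub  → [-12]

1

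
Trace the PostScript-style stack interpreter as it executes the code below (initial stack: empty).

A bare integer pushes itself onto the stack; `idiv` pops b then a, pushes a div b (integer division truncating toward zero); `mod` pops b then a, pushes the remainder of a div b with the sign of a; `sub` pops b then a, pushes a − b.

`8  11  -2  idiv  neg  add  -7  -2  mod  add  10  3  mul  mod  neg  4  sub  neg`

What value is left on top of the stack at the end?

8    -> 8
11   -> 8 11
-2   -> 8 11 -2
idiv -> 8 -5
neg  -> 8 5
add  -> 13
-7   -> 13 -7
-2   -> 13 -7 -2
mod  -> 13 -1
add  -> 12
10   -> 12 10
3    -> 12 10 3
mul  -> 12 30
mod  -> 12
neg  -> -12
4    -> -12 4
sub  -> -16
neg  -> 16

16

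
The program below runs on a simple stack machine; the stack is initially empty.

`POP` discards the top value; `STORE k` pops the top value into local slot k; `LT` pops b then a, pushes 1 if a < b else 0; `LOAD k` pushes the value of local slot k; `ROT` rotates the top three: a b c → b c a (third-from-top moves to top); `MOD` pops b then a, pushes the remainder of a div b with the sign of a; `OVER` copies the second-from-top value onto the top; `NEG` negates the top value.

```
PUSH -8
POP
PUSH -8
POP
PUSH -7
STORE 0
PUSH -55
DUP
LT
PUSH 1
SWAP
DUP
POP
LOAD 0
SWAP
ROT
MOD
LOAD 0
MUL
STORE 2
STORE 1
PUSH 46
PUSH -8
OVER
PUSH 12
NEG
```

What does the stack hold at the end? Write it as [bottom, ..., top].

[46, -8, 46, -12]

PUSH -8  → [-8]
POP      → []
PUSH -8  → [-8]
POP      → []
PUSH -7  → [-7]
STORE 0  → []
PUSH -55 → [-55]
DUP      → [-55, -55]
LT       → [0]
PUSH 1   → [0, 1]
SWAP     → [1, 0]
DUP      → [1, 0, 0]
POP      → [1, 0]
LOAD 0   → [1, 0, -7]
SWAP     → [1, -7, 0]
ROT      → [-7, 0, 1]
MOD      → [-7, 0]
LOAD 0   → [-7, 0, -7]
MUL      → [-7, 0]
STORE 2  → [-7]
STORE 1  → []
PUSH 46  → [46]
PUSH -8  → [46, -8]
OVER     → [46, -8, 46]
PUSH 12  → [46, -8, 46, 12]
NEG      → [46, -8, 46, -12]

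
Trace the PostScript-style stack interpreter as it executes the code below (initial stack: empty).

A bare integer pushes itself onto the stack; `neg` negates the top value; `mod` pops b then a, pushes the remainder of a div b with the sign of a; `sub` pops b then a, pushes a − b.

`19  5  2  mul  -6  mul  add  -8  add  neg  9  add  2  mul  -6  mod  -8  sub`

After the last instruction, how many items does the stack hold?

1

19  → 19
5   → 19 5
2   → 19 5 2
mul → 19 10
-6  → 19 10 -6
mul → 19 -60
add → -41
-8  → -41 -8
add → -49
neg → 49
9   → 49 9
add → 58
2   → 58 2
mul → 116
-6  → 116 -6
mod → 2
-8  → 2 -8
sub → 10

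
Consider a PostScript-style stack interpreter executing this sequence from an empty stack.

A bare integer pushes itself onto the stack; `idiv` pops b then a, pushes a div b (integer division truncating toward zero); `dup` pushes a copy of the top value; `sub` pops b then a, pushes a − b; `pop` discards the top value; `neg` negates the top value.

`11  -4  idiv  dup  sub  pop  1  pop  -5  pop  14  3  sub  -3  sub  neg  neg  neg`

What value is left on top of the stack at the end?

-14

11   : [11]
-4   : [11, -4]
idiv : [-2]
dup  : [-2, -2]
sub  : [0]
pop  : []
1    : [1]
pop  : []
-5   : [-5]
pop  : []
14   : [14]
3    : [14, 3]
sub  : [11]
-3   : [11, -3]
sub  : [14]
neg  : [-14]
neg  : [14]
neg  : [-14]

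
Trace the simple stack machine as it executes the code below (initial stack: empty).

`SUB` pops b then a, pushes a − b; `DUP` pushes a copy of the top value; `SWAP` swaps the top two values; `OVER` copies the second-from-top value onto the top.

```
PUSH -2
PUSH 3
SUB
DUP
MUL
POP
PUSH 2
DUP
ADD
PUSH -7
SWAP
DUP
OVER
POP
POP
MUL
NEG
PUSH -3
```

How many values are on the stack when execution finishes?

PUSH -2  [-2]
PUSH 3   [-2, 3]
SUB      [-5]
DUP      [-5, -5]
MUL      [25]
POP      []
PUSH 2   [2]
DUP      [2, 2]
ADD      [4]
PUSH -7  [4, -7]
SWAP     [-7, 4]
DUP      [-7, 4, 4]
OVER     [-7, 4, 4, 4]
POP      [-7, 4, 4]
POP      [-7, 4]
MUL      [-28]
NEG      [28]
PUSH -3  [28, -3]

2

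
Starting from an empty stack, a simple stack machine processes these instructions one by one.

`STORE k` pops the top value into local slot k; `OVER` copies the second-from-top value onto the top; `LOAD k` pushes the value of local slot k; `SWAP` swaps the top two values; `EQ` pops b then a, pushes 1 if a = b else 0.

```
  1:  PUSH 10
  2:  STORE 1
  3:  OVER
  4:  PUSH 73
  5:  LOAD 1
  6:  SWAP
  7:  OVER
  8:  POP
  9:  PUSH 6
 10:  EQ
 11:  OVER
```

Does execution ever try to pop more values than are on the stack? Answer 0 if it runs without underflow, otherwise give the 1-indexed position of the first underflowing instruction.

PUSH 10  10
STORE 1  (empty)
OVER  — needs 2 operands, stack has 0 → underflow

3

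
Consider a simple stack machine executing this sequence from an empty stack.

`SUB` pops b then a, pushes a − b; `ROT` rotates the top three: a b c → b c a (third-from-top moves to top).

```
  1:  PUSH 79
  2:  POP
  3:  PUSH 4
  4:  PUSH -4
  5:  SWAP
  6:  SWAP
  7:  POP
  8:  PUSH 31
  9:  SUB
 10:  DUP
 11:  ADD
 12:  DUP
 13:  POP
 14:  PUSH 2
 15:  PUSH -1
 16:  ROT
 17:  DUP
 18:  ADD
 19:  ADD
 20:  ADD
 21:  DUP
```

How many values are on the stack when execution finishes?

PUSH 79 → 79
POP     → (empty)
PUSH 4  → 4
PUSH -4 → 4 -4
SWAP    → -4 4
SWAP    → 4 -4
POP     → 4
PUSH 31 → 4 31
SUB     → -27
DUP     → -27 -27
ADD     → -54
DUP     → -54 -54
POP     → -54
PUSH 2  → -54 2
PUSH -1 → -54 2 -1
ROT     → 2 -1 -54
DUP     → 2 -1 -54 -54
ADD     → 2 -1 -108
ADD     → 2 -109
ADD     → -107
DUP     → -107 -107

2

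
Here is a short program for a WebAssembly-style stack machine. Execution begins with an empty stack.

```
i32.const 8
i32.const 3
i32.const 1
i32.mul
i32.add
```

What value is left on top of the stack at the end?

11

i32.const 8 : 8
i32.const 3 : 8 3
i32.const 1 : 8 3 1
i32.mul     : 8 3
i32.add     : 11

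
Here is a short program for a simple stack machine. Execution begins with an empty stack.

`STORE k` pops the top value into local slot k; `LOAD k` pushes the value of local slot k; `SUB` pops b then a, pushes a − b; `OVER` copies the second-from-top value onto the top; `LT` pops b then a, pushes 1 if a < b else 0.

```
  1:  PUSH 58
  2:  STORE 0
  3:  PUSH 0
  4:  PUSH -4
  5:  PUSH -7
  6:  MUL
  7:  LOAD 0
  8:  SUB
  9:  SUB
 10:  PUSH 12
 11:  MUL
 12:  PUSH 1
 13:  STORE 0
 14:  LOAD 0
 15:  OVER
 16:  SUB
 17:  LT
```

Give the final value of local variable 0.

PUSH 58 → [58]
STORE 0 → []
PUSH 0  → [0]
PUSH -4 → [0, -4]
PUSH -7 → [0, -4, -7]
MUL     → [0, 28]
LOAD 0  → [0, 28, 58]
SUB     → [0, -30]
SUB     → [30]
PUSH 12 → [30, 12]
MUL     → [360]
PUSH 1  → [360, 1]
STORE 0 → [360]
LOAD 0  → [360, 1]
OVER    → [360, 1, 360]
SUB     → [360, -359]
LT      → [0]

1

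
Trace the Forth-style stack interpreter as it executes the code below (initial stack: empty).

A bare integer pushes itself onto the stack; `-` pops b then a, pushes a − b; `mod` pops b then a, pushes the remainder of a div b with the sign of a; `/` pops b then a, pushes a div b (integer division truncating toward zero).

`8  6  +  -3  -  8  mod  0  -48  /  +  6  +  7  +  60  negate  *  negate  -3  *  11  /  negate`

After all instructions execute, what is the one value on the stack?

8       8
6       8 6
+       14
-3      14 -3
-       17
8       17 8
mod     1
0       1 0
-48     1 0 -48
/       1 0
+       1
6       1 6
+       7
7       7 7
+       14
60      14 60
negate  14 -60
*       -840
negate  840
-3      840 -3
*       -2520
11      -2520 11
/       -229
negate  229

229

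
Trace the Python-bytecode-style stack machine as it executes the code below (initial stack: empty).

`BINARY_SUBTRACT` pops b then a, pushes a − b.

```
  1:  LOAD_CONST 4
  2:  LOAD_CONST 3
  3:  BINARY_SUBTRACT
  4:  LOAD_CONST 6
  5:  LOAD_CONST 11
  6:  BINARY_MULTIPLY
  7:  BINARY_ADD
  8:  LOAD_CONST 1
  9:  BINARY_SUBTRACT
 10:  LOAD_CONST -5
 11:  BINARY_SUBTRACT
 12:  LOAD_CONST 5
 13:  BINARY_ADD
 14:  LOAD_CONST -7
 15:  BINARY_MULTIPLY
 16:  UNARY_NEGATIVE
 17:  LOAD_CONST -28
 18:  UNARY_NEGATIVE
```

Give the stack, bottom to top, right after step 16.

[532]

LOAD_CONST 4     [4]
LOAD_CONST 3     [4, 3]
BINARY_SUBTRACT  [1]
LOAD_CONST 6     [1, 6]
LOAD_CONST 11    [1, 6, 11]
BINARY_MULTIPLY  [1, 66]
BINARY_ADD       [67]
LOAD_CONST 1     [67, 1]
BINARY_SUBTRACT  [66]
LOAD_CONST -5    [66, -5]
BINARY_SUBTRACT  [71]
LOAD_CONST 5     [71, 5]
BINARY_ADD       [76]
LOAD_CONST -7    [76, -7]
BINARY_MULTIPLY  [-532]
UNARY_NEGATIVE   [532]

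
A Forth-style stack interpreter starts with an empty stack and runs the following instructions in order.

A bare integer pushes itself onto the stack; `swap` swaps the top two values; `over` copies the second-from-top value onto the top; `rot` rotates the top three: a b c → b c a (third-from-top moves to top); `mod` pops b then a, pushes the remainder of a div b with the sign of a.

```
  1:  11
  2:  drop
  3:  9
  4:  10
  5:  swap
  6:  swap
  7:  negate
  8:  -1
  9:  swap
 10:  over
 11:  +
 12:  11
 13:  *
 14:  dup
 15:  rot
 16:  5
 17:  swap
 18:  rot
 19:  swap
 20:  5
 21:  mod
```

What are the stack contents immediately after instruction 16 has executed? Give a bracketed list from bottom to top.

[9, -121, -121, -1, 5]

11     : 11
drop   : (empty)
9      : 9
10     : 9 10
swap   : 10 9
swap   : 9 10
negate : 9 -10
-1     : 9 -10 -1
swap   : 9 -1 -10
over   : 9 -1 -10 -1
+      : 9 -1 -11
11     : 9 -1 -11 11
*      : 9 -1 -121
dup    : 9 -1 -121 -121
rot    : 9 -121 -121 -1
5      : 9 -121 -121 -1 5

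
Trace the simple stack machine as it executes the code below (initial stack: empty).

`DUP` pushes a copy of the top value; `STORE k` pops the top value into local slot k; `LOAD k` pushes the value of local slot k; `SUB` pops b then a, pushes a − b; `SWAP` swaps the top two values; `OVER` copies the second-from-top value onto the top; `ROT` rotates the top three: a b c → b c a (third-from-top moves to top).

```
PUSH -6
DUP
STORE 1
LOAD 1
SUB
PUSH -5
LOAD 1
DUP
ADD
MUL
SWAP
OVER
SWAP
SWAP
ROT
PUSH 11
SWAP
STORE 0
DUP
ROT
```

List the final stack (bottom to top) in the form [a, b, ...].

[0, 11, 11, 60]

PUSH -6 -> [-6]
DUP     -> [-6, -6]
STORE 1 -> [-6]
LOAD 1  -> [-6, -6]
SUB     -> [0]
PUSH -5 -> [0, -5]
LOAD 1  -> [0, -5, -6]
DUP     -> [0, -5, -6, -6]
ADD     -> [0, -5, -12]
MUL     -> [0, 60]
SWAP    -> [60, 0]
OVER    -> [60, 0, 60]
SWAP    -> [60, 60, 0]
SWAP    -> [60, 0, 60]
ROT     -> [0, 60, 60]
PUSH 11 -> [0, 60, 60, 11]
SWAP    -> [0, 60, 11, 60]
STORE 0 -> [0, 60, 11]
DUP     -> [0, 60, 11, 11]
ROT     -> [0, 11, 11, 60]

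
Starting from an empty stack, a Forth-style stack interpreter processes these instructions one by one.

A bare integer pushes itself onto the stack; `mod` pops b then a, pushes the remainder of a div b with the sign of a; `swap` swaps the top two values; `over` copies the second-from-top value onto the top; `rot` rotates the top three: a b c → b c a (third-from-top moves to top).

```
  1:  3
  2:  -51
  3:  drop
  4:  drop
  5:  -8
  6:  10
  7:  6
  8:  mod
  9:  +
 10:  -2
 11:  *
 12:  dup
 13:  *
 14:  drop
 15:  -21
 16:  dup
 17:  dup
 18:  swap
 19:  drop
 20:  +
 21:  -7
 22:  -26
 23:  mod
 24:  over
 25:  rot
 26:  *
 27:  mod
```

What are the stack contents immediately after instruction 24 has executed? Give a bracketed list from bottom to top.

[-42, -7, -42]

3    -> [3]
-51  -> [3, -51]
drop -> [3]
drop -> []
-8   -> [-8]
10   -> [-8, 10]
6    -> [-8, 10, 6]
mod  -> [-8, 4]
+    -> [-4]
-2   -> [-4, -2]
*    -> [8]
dup  -> [8, 8]
*    -> [64]
drop -> []
-21  -> [-21]
dup  -> [-21, -21]
dup  -> [-21, -21, -21]
swap -> [-21, -21, -21]
drop -> [-21, -21]
+    -> [-42]
-7   -> [-42, -7]
-26  -> [-42, -7, -26]
mod  -> [-42, -7]
over -> [-42, -7, -42]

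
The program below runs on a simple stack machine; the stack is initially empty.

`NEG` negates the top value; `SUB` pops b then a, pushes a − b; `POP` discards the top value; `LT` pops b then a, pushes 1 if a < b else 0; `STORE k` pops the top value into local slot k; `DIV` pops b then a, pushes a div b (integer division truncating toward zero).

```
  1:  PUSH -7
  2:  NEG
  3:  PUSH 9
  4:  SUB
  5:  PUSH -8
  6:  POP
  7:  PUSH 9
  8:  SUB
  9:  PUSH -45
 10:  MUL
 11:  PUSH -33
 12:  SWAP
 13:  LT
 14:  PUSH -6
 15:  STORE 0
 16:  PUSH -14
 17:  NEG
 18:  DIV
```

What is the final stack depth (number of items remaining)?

1

PUSH -7  : [-7]
NEG      : [7]
PUSH 9   : [7, 9]
SUB      : [-2]
PUSH -8  : [-2, -8]
POP      : [-2]
PUSH 9   : [-2, 9]
SUB      : [-11]
PUSH -45 : [-11, -45]
MUL      : [495]
PUSH -33 : [495, -33]
SWAP     : [-33, 495]
LT       : [1]
PUSH -6  : [1, -6]
STORE 0  : [1]
PUSH -14 : [1, -14]
NEG      : [1, 14]
DIV      : [0]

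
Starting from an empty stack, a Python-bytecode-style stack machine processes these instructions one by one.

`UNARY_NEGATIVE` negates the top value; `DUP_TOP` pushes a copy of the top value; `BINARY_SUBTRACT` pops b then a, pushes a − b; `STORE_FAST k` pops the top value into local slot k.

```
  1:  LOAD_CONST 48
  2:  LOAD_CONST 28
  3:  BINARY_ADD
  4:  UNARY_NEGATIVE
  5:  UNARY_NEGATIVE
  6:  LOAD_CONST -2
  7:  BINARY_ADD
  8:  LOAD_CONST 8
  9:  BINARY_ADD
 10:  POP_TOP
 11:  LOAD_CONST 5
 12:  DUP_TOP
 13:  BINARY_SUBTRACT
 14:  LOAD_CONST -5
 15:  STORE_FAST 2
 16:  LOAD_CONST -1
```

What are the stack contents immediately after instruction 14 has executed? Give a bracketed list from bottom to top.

[0, -5]

LOAD_CONST 48    [48]
LOAD_CONST 28    [48, 28]
BINARY_ADD       [76]
UNARY_NEGATIVE   [-76]
UNARY_NEGATIVE   [76]
LOAD_CONST -2    [76, -2]
BINARY_ADD       [74]
LOAD_CONST 8     [74, 8]
BINARY_ADD       [82]
POP_TOP          []
LOAD_CONST 5     [5]
DUP_TOP          [5, 5]
BINARY_SUBTRACT  [0]
LOAD_CONST -5    [0, -5]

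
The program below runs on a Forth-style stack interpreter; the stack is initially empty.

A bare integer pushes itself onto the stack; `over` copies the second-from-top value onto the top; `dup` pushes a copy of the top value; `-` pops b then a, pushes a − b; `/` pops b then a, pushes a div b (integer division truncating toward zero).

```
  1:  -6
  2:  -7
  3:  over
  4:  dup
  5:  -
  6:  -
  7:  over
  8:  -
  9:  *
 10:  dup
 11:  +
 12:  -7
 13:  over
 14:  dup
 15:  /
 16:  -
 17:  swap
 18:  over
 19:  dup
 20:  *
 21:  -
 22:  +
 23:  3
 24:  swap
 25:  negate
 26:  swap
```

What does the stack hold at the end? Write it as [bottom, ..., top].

-6     -> -6
-7     -> -6 -7
over   -> -6 -7 -6
dup    -> -6 -7 -6 -6
-      -> -6 -7 0
-      -> -6 -7
over   -> -6 -7 -6
-      -> -6 -1
*      -> 6
dup    -> 6 6
+      -> 12
-7     -> 12 -7
over   -> 12 -7 12
dup    -> 12 -7 12 12
/      -> 12 -7 1
-      -> 12 -8
swap   -> -8 12
over   -> -8 12 -8
dup    -> -8 12 -8 -8
*      -> -8 12 64
-      -> -8 -52
+      -> -60
3      -> -60 3
swap   -> 3 -60
negate -> 3 60
swap   -> 60 3

[60, 3]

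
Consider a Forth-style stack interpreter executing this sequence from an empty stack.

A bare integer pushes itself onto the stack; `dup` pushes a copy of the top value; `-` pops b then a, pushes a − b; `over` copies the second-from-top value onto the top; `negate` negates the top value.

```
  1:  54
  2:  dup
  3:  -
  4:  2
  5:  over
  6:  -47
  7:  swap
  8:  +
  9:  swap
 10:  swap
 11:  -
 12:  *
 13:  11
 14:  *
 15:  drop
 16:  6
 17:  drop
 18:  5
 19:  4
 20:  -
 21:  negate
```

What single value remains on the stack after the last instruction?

-1

54     -> 54
dup    -> 54 54
-      -> 0
2      -> 0 2
over   -> 0 2 0
-47    -> 0 2 0 -47
swap   -> 0 2 -47 0
+      -> 0 2 -47
swap   -> 0 -47 2
swap   -> 0 2 -47
-      -> 0 49
*      -> 0
11     -> 0 11
*      -> 0
drop   -> (empty)
6      -> 6
drop   -> (empty)
5      -> 5
4      -> 5 4
-      -> 1
negate -> -1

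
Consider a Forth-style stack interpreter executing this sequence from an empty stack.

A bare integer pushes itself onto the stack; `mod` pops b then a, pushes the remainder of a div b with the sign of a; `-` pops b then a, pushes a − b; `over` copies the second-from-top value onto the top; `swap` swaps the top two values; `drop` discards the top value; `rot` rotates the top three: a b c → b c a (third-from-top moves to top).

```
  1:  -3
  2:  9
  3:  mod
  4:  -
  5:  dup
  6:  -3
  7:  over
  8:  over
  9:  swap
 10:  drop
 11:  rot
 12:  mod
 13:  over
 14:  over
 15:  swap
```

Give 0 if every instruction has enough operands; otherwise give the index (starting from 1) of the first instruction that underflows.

-3   -3
9    -3 9
mod  -3
-  — needs 2 operands, stack has 1 → underflow

4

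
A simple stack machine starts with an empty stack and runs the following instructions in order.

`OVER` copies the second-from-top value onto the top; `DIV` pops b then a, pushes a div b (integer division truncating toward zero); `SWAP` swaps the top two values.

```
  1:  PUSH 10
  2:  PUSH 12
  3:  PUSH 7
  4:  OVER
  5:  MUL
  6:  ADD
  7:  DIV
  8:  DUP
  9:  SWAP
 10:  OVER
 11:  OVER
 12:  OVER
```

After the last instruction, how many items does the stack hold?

PUSH 10 -> 10
PUSH 12 -> 10 12
PUSH 7  -> 10 12 7
OVER    -> 10 12 7 12
MUL     -> 10 12 84
ADD     -> 10 96
DIV     -> 0
DUP     -> 0 0
SWAP    -> 0 0
OVER    -> 0 0 0
OVER    -> 0 0 0 0
OVER    -> 0 0 0 0 0

5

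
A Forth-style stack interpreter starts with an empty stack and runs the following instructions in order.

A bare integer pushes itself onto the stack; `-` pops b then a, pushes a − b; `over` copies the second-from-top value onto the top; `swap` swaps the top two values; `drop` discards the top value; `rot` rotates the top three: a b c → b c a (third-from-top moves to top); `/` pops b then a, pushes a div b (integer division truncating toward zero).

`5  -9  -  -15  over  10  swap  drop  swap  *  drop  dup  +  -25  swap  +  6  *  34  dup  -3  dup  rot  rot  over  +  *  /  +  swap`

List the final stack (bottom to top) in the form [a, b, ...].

5    : [5]
-9   : [5, -9]
-    : [14]
-15  : [14, -15]
over : [14, -15, 14]
10   : [14, -15, 14, 10]
swap : [14, -15, 10, 14]
drop : [14, -15, 10]
swap : [14, 10, -15]
*    : [14, -150]
drop : [14]
dup  : [14, 14]
+    : [28]
-25  : [28, -25]
swap : [-25, 28]
+    : [3]
6    : [3, 6]
*    : [18]
34   : [18, 34]
dup  : [18, 34, 34]
-3   : [18, 34, 34, -3]
dup  : [18, 34, 34, -3, -3]
rot  : [18, 34, -3, -3, 34]
rot  : [18, 34, -3, 34, -3]
over : [18, 34, -3, 34, -3, 34]
+    : [18, 34, -3, 34, 31]
*    : [18, 34, -3, 1054]
/    : [18, 34, 0]
+    : [18, 34]
swap : [34, 18]

[34, 18]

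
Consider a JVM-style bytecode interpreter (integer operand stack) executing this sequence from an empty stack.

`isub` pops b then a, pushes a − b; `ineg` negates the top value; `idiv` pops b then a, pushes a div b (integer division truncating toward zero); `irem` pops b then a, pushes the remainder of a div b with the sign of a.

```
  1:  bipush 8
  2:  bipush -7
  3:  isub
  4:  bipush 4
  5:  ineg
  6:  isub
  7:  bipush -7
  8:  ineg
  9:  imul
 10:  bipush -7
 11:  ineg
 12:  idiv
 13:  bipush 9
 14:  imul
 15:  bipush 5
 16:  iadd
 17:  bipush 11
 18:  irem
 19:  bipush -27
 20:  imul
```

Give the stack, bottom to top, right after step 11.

[133, 7]

bipush 8   8
bipush -7  8 -7
isub       15
bipush 4   15 4
ineg       15 -4
isub       19
bipush -7  19 -7
ineg       19 7
imul       133
bipush -7  133 -7
ineg       133 7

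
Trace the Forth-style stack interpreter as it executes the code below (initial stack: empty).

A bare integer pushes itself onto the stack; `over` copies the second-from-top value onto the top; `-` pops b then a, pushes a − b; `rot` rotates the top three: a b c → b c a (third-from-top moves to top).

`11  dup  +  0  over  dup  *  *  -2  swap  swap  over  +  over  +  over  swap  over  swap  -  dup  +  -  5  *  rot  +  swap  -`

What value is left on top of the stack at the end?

2

11   → 11
dup  → 11 11
+    → 22
0    → 22 0
over → 22 0 22
dup  → 22 0 22 22
*    → 22 0 484
*    → 22 0
-2   → 22 0 -2
swap → 22 -2 0
swap → 22 0 -2
over → 22 0 -2 0
+    → 22 0 -2
over → 22 0 -2 0
+    → 22 0 -2
over → 22 0 -2 0
swap → 22 0 0 -2
over → 22 0 0 -2 0
swap → 22 0 0 0 -2
-    → 22 0 0 2
dup  → 22 0 0 2 2
+    → 22 0 0 4
-    → 22 0 -4
5    → 22 0 -4 5
*    → 22 0 -20
rot  → 0 -20 22
+    → 0 2
swap → 2 0
-    → 2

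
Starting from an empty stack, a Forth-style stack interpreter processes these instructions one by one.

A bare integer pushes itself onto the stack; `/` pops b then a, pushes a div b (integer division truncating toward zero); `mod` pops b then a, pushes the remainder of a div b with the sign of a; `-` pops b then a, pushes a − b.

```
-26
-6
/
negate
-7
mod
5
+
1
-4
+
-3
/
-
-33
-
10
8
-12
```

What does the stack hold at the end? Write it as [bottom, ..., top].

-26    → [-26]
-6     → [-26, -6]
/      → [4]
negate → [-4]
-7     → [-4, -7]
mod    → [-4]
5      → [-4, 5]
+      → [1]
1      → [1, 1]
-4     → [1, 1, -4]
+      → [1, -3]
-3     → [1, -3, -3]
/      → [1, 1]
-      → [0]
-33    → [0, -33]
-      → [33]
10     → [33, 10]
8      → [33, 10, 8]
-12    → [33, 10, 8, -12]

[33, 10, 8, -12]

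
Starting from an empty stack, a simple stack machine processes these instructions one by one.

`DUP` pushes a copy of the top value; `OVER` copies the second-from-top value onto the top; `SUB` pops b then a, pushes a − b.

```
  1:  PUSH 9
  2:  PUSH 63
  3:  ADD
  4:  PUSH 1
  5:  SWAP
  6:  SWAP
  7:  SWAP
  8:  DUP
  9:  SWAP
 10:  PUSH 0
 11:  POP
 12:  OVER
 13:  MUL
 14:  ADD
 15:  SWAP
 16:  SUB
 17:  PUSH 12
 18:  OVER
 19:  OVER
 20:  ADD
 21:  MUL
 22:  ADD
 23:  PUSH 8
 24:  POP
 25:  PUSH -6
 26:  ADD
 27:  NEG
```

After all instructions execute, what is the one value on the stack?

-68453

PUSH 9   [9]
PUSH 63  [9, 63]
ADD      [72]
PUSH 1   [72, 1]
SWAP     [1, 72]
SWAP     [72, 1]
SWAP     [1, 72]
DUP      [1, 72, 72]
SWAP     [1, 72, 72]
PUSH 0   [1, 72, 72, 0]
POP      [1, 72, 72]
OVER     [1, 72, 72, 72]
MUL      [1, 72, 5184]
ADD      [1, 5256]
SWAP     [5256, 1]
SUB      [5255]
PUSH 12  [5255, 12]
OVER     [5255, 12, 5255]
OVER     [5255, 12, 5255, 12]
ADD      [5255, 12, 5267]
MUL      [5255, 63204]
ADD      [68459]
PUSH 8   [68459, 8]
POP      [68459]
PUSH -6  [68459, -6]
ADD      [68453]
NEG      [-68453]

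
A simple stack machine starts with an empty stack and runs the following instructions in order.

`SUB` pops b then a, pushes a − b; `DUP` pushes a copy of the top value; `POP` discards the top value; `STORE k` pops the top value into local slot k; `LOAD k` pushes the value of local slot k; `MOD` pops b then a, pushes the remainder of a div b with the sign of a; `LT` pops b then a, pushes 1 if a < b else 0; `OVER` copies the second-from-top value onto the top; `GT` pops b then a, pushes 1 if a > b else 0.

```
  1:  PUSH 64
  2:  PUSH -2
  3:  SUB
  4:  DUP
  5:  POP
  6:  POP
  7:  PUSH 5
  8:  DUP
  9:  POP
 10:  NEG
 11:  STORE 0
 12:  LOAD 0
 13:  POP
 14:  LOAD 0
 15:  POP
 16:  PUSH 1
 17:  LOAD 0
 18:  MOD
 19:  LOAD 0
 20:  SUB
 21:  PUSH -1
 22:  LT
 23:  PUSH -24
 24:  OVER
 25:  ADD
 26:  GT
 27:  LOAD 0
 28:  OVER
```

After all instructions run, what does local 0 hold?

-5

PUSH 64  -> [64]
PUSH -2  -> [64, -2]
SUB      -> [66]
DUP      -> [66, 66]
POP      -> [66]
POP      -> []
PUSH 5   -> [5]
DUP      -> [5, 5]
POP      -> [5]
NEG      -> [-5]
STORE 0  -> []
LOAD 0   -> [-5]
POP      -> []
LOAD 0   -> [-5]
POP      -> []
PUSH 1   -> [1]
LOAD 0   -> [1, -5]
MOD      -> [1]
LOAD 0   -> [1, -5]
SUB      -> [6]
PUSH -1  -> [6, -1]
LT       -> [0]
PUSH -24 -> [0, -24]
OVER     -> [0, -24, 0]
ADD      -> [0, -24]
GT       -> [1]
LOAD 0   -> [1, -5]
OVER     -> [1, -5, 1]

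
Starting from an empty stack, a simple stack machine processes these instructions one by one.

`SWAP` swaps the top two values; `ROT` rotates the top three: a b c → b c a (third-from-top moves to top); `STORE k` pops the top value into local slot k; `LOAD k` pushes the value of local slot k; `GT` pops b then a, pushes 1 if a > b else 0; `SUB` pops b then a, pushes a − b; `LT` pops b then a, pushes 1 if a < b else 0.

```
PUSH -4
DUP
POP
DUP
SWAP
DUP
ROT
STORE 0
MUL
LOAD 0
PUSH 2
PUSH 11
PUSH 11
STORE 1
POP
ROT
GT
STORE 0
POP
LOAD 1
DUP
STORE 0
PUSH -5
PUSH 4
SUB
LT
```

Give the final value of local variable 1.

PUSH -4  [-4]
DUP      [-4, -4]
POP      [-4]
DUP      [-4, -4]
SWAP     [-4, -4]
DUP      [-4, -4, -4]
ROT      [-4, -4, -4]
STORE 0  [-4, -4]
MUL      [16]
LOAD 0   [16, -4]
PUSH 2   [16, -4, 2]
PUSH 11  [16, -4, 2, 11]
PUSH 11  [16, -4, 2, 11, 11]
STORE 1  [16, -4, 2, 11]
POP      [16, -4, 2]
ROT      [-4, 2, 16]
GT       [-4, 0]
STORE 0  [-4]
POP      []
LOAD 1   [11]
DUP      [11, 11]
STORE 0  [11]
PUSH -5  [11, -5]
PUSH 4   [11, -5, 4]
SUB      [11, -9]
LT       [0]

11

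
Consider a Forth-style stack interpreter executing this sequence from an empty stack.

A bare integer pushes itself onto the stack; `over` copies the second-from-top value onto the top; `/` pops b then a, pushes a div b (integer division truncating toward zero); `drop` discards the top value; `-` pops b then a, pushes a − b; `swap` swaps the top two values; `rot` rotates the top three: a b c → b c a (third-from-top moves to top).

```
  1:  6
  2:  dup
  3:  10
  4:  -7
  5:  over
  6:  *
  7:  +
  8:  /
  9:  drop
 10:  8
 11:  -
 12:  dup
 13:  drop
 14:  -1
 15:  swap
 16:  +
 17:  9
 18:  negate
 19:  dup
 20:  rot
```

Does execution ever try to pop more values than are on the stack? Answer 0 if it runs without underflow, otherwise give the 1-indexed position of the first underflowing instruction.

6      → 6
dup    → 6 6
10     → 6 6 10
-7     → 6 6 10 -7
over   → 6 6 10 -7 10
*      → 6 6 10 -70
+      → 6 6 -60
/      → 6 0
drop   → 6
8      → 6 8
-      → -2
dup    → -2 -2
drop   → -2
-1     → -2 -1
swap   → -1 -2
+      → -3
9      → -3 9
negate → -3 -9
dup    → -3 -9 -9
rot    → -9 -9 -3

0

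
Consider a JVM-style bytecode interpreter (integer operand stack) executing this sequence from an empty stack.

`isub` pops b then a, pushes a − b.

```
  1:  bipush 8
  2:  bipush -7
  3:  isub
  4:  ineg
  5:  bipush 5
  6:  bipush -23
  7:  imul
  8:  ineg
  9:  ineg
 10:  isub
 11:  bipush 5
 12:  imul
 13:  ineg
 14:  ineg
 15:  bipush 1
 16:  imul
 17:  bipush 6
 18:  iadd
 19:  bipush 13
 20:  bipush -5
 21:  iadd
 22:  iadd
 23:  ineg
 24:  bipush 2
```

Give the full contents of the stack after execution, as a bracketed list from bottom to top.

[-514, 2]

bipush 8   : [8]
bipush -7  : [8, -7]
isub       : [15]
ineg       : [-15]
bipush 5   : [-15, 5]
bipush -23 : [-15, 5, -23]
imul       : [-15, -115]
ineg       : [-15, 115]
ineg       : [-15, -115]
isub       : [100]
bipush 5   : [100, 5]
imul       : [500]
ineg       : [-500]
ineg       : [500]
bipush 1   : [500, 1]
imul       : [500]
bipush 6   : [500, 6]
iadd       : [506]
bipush 13  : [506, 13]
bipush -5  : [506, 13, -5]
iadd       : [506, 8]
iadd       : [514]
ineg       : [-514]
bipush 2   : [-514, 2]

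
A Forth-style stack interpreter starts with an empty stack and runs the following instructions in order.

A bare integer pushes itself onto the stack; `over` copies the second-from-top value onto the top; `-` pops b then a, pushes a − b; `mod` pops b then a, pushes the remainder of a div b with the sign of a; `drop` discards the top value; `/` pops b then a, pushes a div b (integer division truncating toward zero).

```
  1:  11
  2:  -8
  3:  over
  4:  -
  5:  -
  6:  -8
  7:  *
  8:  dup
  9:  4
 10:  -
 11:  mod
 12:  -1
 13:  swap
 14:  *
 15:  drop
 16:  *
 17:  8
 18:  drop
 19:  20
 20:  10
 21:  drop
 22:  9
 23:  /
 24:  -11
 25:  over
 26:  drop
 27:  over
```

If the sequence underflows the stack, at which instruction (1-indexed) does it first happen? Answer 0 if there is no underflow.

16

11   → [11]
-8   → [11, -8]
over → [11, -8, 11]
-    → [11, -19]
-    → [30]
-8   → [30, -8]
*    → [-240]
dup  → [-240, -240]
4    → [-240, -240, 4]
-    → [-240, -244]
mod  → [-240]
-1   → [-240, -1]
swap → [-1, -240]
*    → [240]
drop → []
*  — needs 2 operands, stack has 0 → underflow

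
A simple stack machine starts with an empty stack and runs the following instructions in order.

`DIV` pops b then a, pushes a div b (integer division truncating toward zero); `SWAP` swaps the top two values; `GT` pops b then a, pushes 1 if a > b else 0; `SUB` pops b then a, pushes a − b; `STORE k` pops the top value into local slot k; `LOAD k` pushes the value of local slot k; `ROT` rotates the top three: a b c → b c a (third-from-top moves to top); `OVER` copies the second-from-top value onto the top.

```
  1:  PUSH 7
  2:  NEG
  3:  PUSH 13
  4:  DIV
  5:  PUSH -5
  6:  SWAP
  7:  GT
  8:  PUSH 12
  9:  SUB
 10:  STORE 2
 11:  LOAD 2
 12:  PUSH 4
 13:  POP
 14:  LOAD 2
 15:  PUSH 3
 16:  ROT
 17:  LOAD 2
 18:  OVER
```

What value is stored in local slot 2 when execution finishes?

PUSH 7  → [7]
NEG     → [-7]
PUSH 13 → [-7, 13]
DIV     → [0]
PUSH -5 → [0, -5]
SWAP    → [-5, 0]
GT      → [0]
PUSH 12 → [0, 12]
SUB     → [-12]
STORE 2 → []
LOAD 2  → [-12]
PUSH 4  → [-12, 4]
POP     → [-12]
LOAD 2  → [-12, -12]
PUSH 3  → [-12, -12, 3]
ROT     → [-12, 3, -12]
LOAD 2  → [-12, 3, -12, -12]
OVER    → [-12, 3, -12, -12, -12]

-12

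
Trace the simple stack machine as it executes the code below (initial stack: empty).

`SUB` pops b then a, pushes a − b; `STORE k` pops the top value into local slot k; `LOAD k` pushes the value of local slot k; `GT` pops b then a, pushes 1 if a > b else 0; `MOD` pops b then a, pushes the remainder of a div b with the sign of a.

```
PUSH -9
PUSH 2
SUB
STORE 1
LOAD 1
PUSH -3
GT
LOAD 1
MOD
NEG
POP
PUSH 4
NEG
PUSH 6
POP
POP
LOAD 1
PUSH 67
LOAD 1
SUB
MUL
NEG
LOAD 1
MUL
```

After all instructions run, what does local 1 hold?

PUSH -9 → [-9]
PUSH 2  → [-9, 2]
SUB     → [-11]
STORE 1 → []
LOAD 1  → [-11]
PUSH -3 → [-11, -3]
GT      → [0]
LOAD 1  → [0, -11]
MOD     → [0]
NEG     → [0]
POP     → []
PUSH 4  → [4]
NEG     → [-4]
PUSH 6  → [-4, 6]
POP     → [-4]
POP     → []
LOAD 1  → [-11]
PUSH 67 → [-11, 67]
LOAD 1  → [-11, 67, -11]
SUB     → [-11, 78]
MUL     → [-858]
NEG     → [858]
LOAD 1  → [858, -11]
MUL     → [-9438]

-11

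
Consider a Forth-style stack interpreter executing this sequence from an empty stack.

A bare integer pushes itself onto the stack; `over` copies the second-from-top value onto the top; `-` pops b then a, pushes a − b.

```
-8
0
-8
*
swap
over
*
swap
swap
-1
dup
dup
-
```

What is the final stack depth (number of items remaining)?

-8   → [-8]
0    → [-8, 0]
-8   → [-8, 0, -8]
*    → [-8, 0]
swap → [0, -8]
over → [0, -8, 0]
*    → [0, 0]
swap → [0, 0]
swap → [0, 0]
-1   → [0, 0, -1]
dup  → [0, 0, -1, -1]
dup  → [0, 0, -1, -1, -1]
-    → [0, 0, -1, 0]

4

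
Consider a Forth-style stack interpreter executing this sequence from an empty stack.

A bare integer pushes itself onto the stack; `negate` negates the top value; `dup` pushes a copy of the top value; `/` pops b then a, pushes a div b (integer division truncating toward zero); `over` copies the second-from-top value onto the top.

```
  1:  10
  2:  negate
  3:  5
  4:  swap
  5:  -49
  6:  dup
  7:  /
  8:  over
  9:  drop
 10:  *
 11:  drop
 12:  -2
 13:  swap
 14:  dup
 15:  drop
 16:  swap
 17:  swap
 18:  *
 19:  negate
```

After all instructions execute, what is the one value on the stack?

10

10     : 10
negate : -10
5      : -10 5
swap   : 5 -10
-49    : 5 -10 -49
dup    : 5 -10 -49 -49
/      : 5 -10 1
over   : 5 -10 1 -10
drop   : 5 -10 1
*      : 5 -10
drop   : 5
-2     : 5 -2
swap   : -2 5
dup    : -2 5 5
drop   : -2 5
swap   : 5 -2
swap   : -2 5
*      : -10
negate : 10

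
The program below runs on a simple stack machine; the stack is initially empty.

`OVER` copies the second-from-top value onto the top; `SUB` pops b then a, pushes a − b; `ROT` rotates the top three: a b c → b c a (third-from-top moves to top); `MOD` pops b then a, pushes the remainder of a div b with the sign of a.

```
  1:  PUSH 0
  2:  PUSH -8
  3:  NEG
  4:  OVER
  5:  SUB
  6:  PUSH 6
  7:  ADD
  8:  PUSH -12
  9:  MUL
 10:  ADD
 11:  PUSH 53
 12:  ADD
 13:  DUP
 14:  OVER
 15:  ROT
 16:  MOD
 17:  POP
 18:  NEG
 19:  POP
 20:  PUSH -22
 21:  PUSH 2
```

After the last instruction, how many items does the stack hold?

PUSH 0   → 0
PUSH -8  → 0 -8
NEG      → 0 8
OVER     → 0 8 0
SUB      → 0 8
PUSH 6   → 0 8 6
ADD      → 0 14
PUSH -12 → 0 14 -12
MUL      → 0 -168
ADD      → -168
PUSH 53  → -168 53
ADD      → -115
DUP      → -115 -115
OVER     → -115 -115 -115
ROT      → -115 -115 -115
MOD      → -115 0
POP      → -115
NEG      → 115
POP      → (empty)
PUSH -22 → -22
PUSH 2   → -22 2

2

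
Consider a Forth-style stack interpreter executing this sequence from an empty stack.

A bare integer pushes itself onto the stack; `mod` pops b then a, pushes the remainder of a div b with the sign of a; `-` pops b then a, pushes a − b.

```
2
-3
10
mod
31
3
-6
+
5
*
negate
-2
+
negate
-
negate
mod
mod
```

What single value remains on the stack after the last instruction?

2

2      → 2
-3     → 2 -3
10     → 2 -3 10
mod    → 2 -3
31     → 2 -3 31
3      → 2 -3 31 3
-6     → 2 -3 31 3 -6
+      → 2 -3 31 -3
5      → 2 -3 31 -3 5
*      → 2 -3 31 -15
negate → 2 -3 31 15
-2     → 2 -3 31 15 -2
+      → 2 -3 31 13
negate → 2 -3 31 -13
-      → 2 -3 44
negate → 2 -3 -44
mod    → 2 -3
mod    → 2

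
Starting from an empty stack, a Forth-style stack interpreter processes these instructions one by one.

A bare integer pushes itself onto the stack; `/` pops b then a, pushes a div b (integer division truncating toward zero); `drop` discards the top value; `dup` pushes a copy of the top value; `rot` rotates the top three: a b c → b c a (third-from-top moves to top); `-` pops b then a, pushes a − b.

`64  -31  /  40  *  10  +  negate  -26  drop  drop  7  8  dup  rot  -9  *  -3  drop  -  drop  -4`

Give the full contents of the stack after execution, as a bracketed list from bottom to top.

[8, -4]

64     → [64]
-31    → [64, -31]
/      → [-2]
40     → [-2, 40]
*      → [-80]
10     → [-80, 10]
+      → [-70]
negate → [70]
-26    → [70, -26]
drop   → [70]
drop   → []
7      → [7]
8      → [7, 8]
dup    → [7, 8, 8]
rot    → [8, 8, 7]
-9     → [8, 8, 7, -9]
*      → [8, 8, -63]
-3     → [8, 8, -63, -3]
drop   → [8, 8, -63]
-      → [8, 71]
drop   → [8]
-4     → [8, -4]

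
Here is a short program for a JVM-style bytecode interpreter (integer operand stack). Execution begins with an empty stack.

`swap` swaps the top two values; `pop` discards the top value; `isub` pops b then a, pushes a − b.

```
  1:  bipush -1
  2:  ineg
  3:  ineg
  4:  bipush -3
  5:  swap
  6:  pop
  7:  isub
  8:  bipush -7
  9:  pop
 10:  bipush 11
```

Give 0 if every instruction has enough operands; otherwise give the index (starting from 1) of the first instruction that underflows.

bipush -1 : -1
ineg      : 1
ineg      : -1
bipush -3 : -1 -3
swap      : -3 -1
pop       : -3
isub  — needs 2 operands, stack has 1 → underflow

7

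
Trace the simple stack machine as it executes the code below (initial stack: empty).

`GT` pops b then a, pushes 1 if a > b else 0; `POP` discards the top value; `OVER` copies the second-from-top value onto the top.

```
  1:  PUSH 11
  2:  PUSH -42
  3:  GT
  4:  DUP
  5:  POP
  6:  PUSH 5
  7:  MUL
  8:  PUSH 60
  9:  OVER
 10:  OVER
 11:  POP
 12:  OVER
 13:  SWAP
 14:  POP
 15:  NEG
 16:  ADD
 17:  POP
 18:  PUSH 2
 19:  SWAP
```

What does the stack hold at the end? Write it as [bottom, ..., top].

[2, 5]

PUSH 11  -> [11]
PUSH -42 -> [11, -42]
GT       -> [1]
DUP      -> [1, 1]
POP      -> [1]
PUSH 5   -> [1, 5]
MUL      -> [5]
PUSH 60  -> [5, 60]
OVER     -> [5, 60, 5]
OVER     -> [5, 60, 5, 60]
POP      -> [5, 60, 5]
OVER     -> [5, 60, 5, 60]
SWAP     -> [5, 60, 60, 5]
POP      -> [5, 60, 60]
NEG      -> [5, 60, -60]
ADD      -> [5, 0]
POP      -> [5]
PUSH 2   -> [5, 2]
SWAP     -> [2, 5]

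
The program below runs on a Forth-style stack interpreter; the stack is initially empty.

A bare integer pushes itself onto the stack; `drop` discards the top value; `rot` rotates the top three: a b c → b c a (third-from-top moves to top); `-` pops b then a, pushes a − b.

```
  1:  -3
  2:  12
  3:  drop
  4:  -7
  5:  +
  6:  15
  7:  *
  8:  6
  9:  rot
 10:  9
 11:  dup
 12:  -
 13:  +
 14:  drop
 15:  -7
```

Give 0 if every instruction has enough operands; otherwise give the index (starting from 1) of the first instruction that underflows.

-3   : [-3]
12   : [-3, 12]
drop : [-3]
-7   : [-3, -7]
+    : [-10]
15   : [-10, 15]
*    : [-150]
6    : [-150, 6]
rot  — needs 3 operands, stack has 2 → underflow

9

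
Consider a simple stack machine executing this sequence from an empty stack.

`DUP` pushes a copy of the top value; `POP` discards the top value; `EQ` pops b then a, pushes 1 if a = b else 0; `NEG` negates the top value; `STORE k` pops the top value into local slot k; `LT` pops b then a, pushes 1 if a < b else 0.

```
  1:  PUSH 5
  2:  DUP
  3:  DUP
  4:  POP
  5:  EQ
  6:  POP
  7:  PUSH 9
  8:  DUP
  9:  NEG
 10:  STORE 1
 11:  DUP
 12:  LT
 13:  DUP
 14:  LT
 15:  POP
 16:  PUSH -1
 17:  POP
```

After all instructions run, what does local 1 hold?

PUSH 5   5
DUP      5 5
DUP      5 5 5
POP      5 5
EQ       1
POP      (empty)
PUSH 9   9
DUP      9 9
NEG      9 -9
STORE 1  9
DUP      9 9
LT       0
DUP      0 0
LT       0
POP      (empty)
PUSH -1  -1
POP      (empty)

-9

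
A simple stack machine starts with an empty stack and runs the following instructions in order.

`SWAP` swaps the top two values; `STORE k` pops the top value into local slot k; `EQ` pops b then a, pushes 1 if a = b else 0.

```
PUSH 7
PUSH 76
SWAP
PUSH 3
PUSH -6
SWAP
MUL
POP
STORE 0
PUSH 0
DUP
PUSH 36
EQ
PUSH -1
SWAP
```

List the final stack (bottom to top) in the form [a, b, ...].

[76, 0, -1, 0]

PUSH 7   [7]
PUSH 76  [7, 76]
SWAP     [76, 7]
PUSH 3   [76, 7, 3]
PUSH -6  [76, 7, 3, -6]
SWAP     [76, 7, -6, 3]
MUL      [76, 7, -18]
POP      [76, 7]
STORE 0  [76]
PUSH 0   [76, 0]
DUP      [76, 0, 0]
PUSH 36  [76, 0, 0, 36]
EQ       [76, 0, 0]
PUSH -1  [76, 0, 0, -1]
SWAP     [76, 0, -1, 0]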